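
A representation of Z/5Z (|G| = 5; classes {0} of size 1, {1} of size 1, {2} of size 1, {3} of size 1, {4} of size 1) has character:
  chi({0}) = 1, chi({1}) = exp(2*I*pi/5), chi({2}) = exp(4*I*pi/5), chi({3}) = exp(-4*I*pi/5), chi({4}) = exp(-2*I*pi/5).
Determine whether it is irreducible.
Irreducible: <chi, chi> = 1.

Derivation: <chi, chi> = (1/|G|) sum_C |C| * |chi(C)|^2 = (1/5)[1*|1|^2 + 1*|exp(2*I*pi/5)|^2 + 1*|exp(4*I*pi/5)|^2 + 1*|exp(-4*I*pi/5)|^2 + 1*|exp(-2*I*pi/5)|^2]
  = (1/5)[(1) + (1) + (1) + (1) + (1)] = 5/5 = 1.
(Exp terms are combined using exp(i*s)*conj(exp(i*t)) = exp(i*(s-t)), and sums of them are collapsed using the identity that for every m > 1 the m distinct m-th roots of unity sum to 0, e.g. 1 + exp(2*I*pi/3) + exp(-2*I*pi/3) = 0.)
A character is irreducible iff <chi, chi> = 1, so this representation is irreducible.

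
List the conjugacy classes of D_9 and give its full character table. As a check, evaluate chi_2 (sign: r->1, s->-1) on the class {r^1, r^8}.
Conjugacy classes: {e} of size 1, {r^1, r^8} of size 2, {r^2, r^7} of size 2, {r^3, r^6} of size 2, {r^4, r^5} of size 2, {s, sr, ..., sr^8} of size 9.
Character table:
  irrep \ class              {e} (size 1)  {r^1, r^8} (size 2)  {r^2, r^7} (size 2)  {r^3, r^6} (size 2)  {r^4, r^5} (size 2)  {s, sr, ..., sr^8} (size 9)
  chi_1 (triv)               1             1                    1                    1                    1                    1                          
  chi_2 (sign: r->1, s->-1)  1             1                    1                    1                    1                    -1                         
  chi_3 (2d, j=1)            2             2*cos(2*pi/9)        2*cos(4*pi/9)        -1                   -2*cos(pi/9)         0                          
  chi_4 (2d, j=2)            2             2*cos(4*pi/9)        -2*cos(pi/9)         -1                   2*cos(2*pi/9)        0                          
  chi_5 (2d, j=3)            2             -1                   -1                   2                    -1                   0                          
  chi_6 (2d, j=4)            2             -2*cos(pi/9)         2*cos(2*pi/9)        -1                   2*cos(4*pi/9)        0                          

Spot check: chi_2 (sign: r->1, s->-1) on {r^1, r^8} = 1.

Derivation: D_9 has order 2*9 = 18 with 6 conjugacy classes, hence 6 irreducibles. Sum of squared dims 1 + 1 + 4 + 4 + 4 + 4 = 18 = |G|. Linear characters come from the abelianisation; the 2-dimensional irreps have character r^k -> 2*cos(2*pi*j*k/9), reflections -> 0.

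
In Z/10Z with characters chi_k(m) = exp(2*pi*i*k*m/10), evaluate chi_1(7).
chi_1(7) = zeta_10^7 = exp(-3*I*pi/5)

Working: chi_1(7) = zeta_10^(1*7) = zeta_10^7. Since zeta_10^10 = 1, this equals zeta_10^7 = exp(2*pi*i*7/10) = exp(-3*I*pi/5).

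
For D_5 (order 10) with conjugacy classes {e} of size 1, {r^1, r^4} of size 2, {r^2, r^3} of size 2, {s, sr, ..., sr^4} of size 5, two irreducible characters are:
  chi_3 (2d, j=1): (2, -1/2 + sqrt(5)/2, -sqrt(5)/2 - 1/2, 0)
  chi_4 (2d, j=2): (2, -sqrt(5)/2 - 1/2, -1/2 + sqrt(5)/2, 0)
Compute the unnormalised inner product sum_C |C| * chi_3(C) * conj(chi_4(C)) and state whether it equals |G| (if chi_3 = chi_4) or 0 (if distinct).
Sum = 0; so <chi_3, chi_4> = 0 (distinct irreducibles are orthogonal).

Working: Compute term by term over conjugacy classes (|C| * chi_3(C) * conj(chi_4(C))):
  1*(2)*conj(2) + 2*(-1/2 + sqrt(5)/2)*conj(-sqrt(5)/2 - 1/2) + 2*(-sqrt(5)/2 - 1/2)*conj(-1/2 + sqrt(5)/2) + 5*(0)*conj(0)
  = (4) + (-2) + (-2) + (0)
  = 0.
Dividing by |G| = 10 gives 0/10 = 0, matching the row-orthogonality relation <chi_3, chi_4> = [chi_3 = chi_4].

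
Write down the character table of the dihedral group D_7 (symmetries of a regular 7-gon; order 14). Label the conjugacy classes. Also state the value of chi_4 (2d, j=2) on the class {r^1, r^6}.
Conjugacy classes: {e} of size 1, {r^1, r^6} of size 2, {r^2, r^5} of size 2, {r^3, r^4} of size 2, {s, sr, ..., sr^6} of size 7.
Character table:
  irrep \ class              {e} (size 1)  {r^1, r^6} (size 2)  {r^2, r^5} (size 2)  {r^3, r^4} (size 2)  {s, sr, ..., sr^6} (size 7)
  chi_1 (triv)               1             1                    1                    1                    1                          
  chi_2 (sign: r->1, s->-1)  1             1                    1                    1                    -1                         
  chi_3 (2d, j=1)            2             2*cos(2*pi/7)        -2*cos(3*pi/7)       -2*cos(pi/7)         0                          
  chi_4 (2d, j=2)            2             -2*cos(3*pi/7)       -2*cos(pi/7)         2*cos(2*pi/7)        0                          
  chi_5 (2d, j=3)            2             -2*cos(pi/7)         2*cos(2*pi/7)        -2*cos(3*pi/7)       0                          

Spot check: chi_4 (2d, j=2) on {r^1, r^6} = -2*cos(3*pi/7).

Why: D_7 has order 2*7 = 14 with 5 conjugacy classes, hence 5 irreducibles. Sum of squared dims 1 + 1 + 4 + 4 + 4 = 14 = |G|. Linear characters come from the abelianisation; the 2-dimensional irreps have character r^k -> 2*cos(2*pi*j*k/7), reflections -> 0.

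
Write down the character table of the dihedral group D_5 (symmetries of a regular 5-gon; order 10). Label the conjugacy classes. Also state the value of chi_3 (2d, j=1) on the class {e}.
Conjugacy classes: {e} of size 1, {r^1, r^4} of size 2, {r^2, r^3} of size 2, {s, sr, ..., sr^4} of size 5.
Character table:
  irrep \ class              {e} (size 1)  {r^1, r^4} (size 2)  {r^2, r^3} (size 2)  {s, sr, ..., sr^4} (size 5)
  chi_1 (triv)               1             1                    1                    1                          
  chi_2 (sign: r->1, s->-1)  1             1                    1                    -1                         
  chi_3 (2d, j=1)            2             -1/2 + sqrt(5)/2     -sqrt(5)/2 - 1/2     0                          
  chi_4 (2d, j=2)            2             -sqrt(5)/2 - 1/2     -1/2 + sqrt(5)/2     0                          

Spot check: chi_3 (2d, j=1) on {e} = 2.

Derivation: D_5 has order 2*5 = 10 with 4 conjugacy classes, hence 4 irreducibles. Sum of squared dims 1 + 1 + 4 + 4 = 10 = |G|. Linear characters come from the abelianisation; the 2-dimensional irreps have character r^k -> 2*cos(2*pi*j*k/5), reflections -> 0.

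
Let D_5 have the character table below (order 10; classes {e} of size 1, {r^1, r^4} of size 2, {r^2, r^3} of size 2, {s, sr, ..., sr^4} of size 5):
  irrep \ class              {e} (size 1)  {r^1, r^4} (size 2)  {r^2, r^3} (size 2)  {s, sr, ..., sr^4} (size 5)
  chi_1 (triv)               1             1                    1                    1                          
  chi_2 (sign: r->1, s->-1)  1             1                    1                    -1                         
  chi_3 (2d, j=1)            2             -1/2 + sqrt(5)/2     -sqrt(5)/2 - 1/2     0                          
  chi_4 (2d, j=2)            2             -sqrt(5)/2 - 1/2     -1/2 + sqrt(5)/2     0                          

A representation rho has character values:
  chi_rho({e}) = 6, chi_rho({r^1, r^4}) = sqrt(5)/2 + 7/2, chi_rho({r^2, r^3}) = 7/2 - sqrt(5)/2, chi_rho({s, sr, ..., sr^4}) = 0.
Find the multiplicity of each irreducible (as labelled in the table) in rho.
Multiplicities: chi_1: 2, chi_2: 2, chi_3: 1, chi_4: 0.

Argument: Use <chi_rho, chi> = (1/|G|) sum_C |C| * chi_rho(C) * conj(chi(C)) with |G| = 10 for each irreducible chi in the table:
  <chi_rho, chi_1> = (1/10)[1*(6)*conj(1) + 2*(sqrt(5)/2 + 7/2)*conj(1) + 2*(7/2 - sqrt(5)/2)*conj(1) + 5*(0)*conj(1)]
      = (1/10)[(6) + (sqrt(5) + 7) + (7 - sqrt(5)) + (0)] = 20/10 = 2
  <chi_rho, chi_2> = (1/10)[1*(6)*conj(1) + 2*(sqrt(5)/2 + 7/2)*conj(1) + 2*(7/2 - sqrt(5)/2)*conj(1) + 5*(0)*conj(-1)]
      = (1/10)[(6) + (sqrt(5) + 7) + (7 - sqrt(5)) + (0)] = 20/10 = 2
  <chi_rho, chi_3> = (1/10)[1*(6)*conj(2) + 2*(sqrt(5)/2 + 7/2)*conj(-1/2 + sqrt(5)/2) + 2*(7/2 - sqrt(5)/2)*conj(-sqrt(5)/2 - 1/2) + 5*(0)*conj(0)]
      = (1/10)[(12) + (-1 + 3*sqrt(5)) + (-3*sqrt(5) - 1) + (0)] = 10/10 = 1
  <chi_rho, chi_4> = (1/10)[1*(6)*conj(2) + 2*(sqrt(5)/2 + 7/2)*conj(-sqrt(5)/2 - 1/2) + 2*(7/2 - sqrt(5)/2)*conj(-1/2 + sqrt(5)/2) + 5*(0)*conj(0)]
      = (1/10)[(12) + (-4*sqrt(5) - 6) + (-6 + 4*sqrt(5)) + (0)] = 0/10 = 0
Dimension check: dim(rho) = sum (mult * dim) = 2*1 + 2*1 + 1*2 + 0*2 = 6 = chi_rho(e) = 6.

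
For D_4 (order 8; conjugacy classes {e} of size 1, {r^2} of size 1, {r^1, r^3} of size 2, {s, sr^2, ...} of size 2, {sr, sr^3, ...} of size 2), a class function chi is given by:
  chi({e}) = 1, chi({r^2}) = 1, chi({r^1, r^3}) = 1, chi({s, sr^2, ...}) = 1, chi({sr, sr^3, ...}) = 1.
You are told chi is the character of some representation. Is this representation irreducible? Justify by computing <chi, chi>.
Irreducible: <chi, chi> = 1.

Solution. <chi, chi> = (1/|G|) sum_C |C| * |chi(C)|^2 = (1/8)[1*|1|^2 + 1*|1|^2 + 2*|1|^2 + 2*|1|^2 + 2*|1|^2]
  = (1/8)[(1) + (1) + (2) + (2) + (2)] = 8/8 = 1.
A character is irreducible iff <chi, chi> = 1, so this representation is irreducible.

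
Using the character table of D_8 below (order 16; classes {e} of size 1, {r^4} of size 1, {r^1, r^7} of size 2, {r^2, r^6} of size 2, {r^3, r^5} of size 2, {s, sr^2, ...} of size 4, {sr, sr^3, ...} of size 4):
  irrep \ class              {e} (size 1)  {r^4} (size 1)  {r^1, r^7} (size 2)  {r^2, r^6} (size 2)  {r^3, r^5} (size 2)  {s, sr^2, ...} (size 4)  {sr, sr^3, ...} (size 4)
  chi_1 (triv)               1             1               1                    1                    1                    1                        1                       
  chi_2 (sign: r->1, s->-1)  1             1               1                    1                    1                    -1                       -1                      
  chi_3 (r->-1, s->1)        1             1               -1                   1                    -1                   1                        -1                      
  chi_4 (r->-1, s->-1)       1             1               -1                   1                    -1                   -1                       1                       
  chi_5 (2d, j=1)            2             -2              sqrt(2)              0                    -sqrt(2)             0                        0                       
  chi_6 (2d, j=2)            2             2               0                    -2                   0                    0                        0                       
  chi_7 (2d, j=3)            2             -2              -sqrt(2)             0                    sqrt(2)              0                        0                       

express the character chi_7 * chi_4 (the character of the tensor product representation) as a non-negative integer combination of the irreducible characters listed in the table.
chi_7 tensor chi_4 = chi_5 (all other irreducibles have multiplicity 0).

Explanation: The character of a tensor product is the pointwise product (chi_7 * chi_4)(C) = chi_7(C) * chi_4(C):
  {e}: (2)*(1), {r^4}: (-2)*(1), {r^1, r^7}: (-sqrt(2))*(-1), {r^2, r^6}: (0)*(1), {r^3, r^5}: (sqrt(2))*(-1), {s, sr^2, ...}: (0)*(-1), {sr, sr^3, ...}: (0)*(1)
so (chi_7 * chi_4) takes values
  {e} -> 2, {r^4} -> -2, {r^1, r^7} -> sqrt(2), {r^2, r^6} -> 0, {r^3, r^5} -> -sqrt(2), {s, sr^2, ...} -> 0, {sr, sr^3, ...} -> 0.
Now take the inner product of this character with each irreducible chi from the table, <chi_7*chi_4, chi> = (1/16) sum_C |C| (chi_7*chi_4)(C) conj(chi(C)):
  <chi_7*chi_4, chi_1> = (1/16)[1*(2)*conj(1) + 1*(-2)*conj(1) + 2*(sqrt(2))*conj(1) + 2*(0)*conj(1) + 2*(-sqrt(2))*conj(1) + 4*(0)*conj(1) + 4*(0)*conj(1)]
      = (1/16)[(2) + (-2) + (2*sqrt(2)) + (0) + (-2*sqrt(2)) + (0) + (0)] = 0/16 = 0
  <chi_7*chi_4, chi_2> = (1/16)[1*(2)*conj(1) + 1*(-2)*conj(1) + 2*(sqrt(2))*conj(1) + 2*(0)*conj(1) + 2*(-sqrt(2))*conj(1) + 4*(0)*conj(-1) + 4*(0)*conj(-1)]
      = (1/16)[(2) + (-2) + (2*sqrt(2)) + (0) + (-2*sqrt(2)) + (0) + (0)] = 0/16 = 0
  <chi_7*chi_4, chi_3> = (1/16)[1*(2)*conj(1) + 1*(-2)*conj(1) + 2*(sqrt(2))*conj(-1) + 2*(0)*conj(1) + 2*(-sqrt(2))*conj(-1) + 4*(0)*conj(1) + 4*(0)*conj(-1)]
      = (1/16)[(2) + (-2) + (-2*sqrt(2)) + (0) + (2*sqrt(2)) + (0) + (0)] = 0/16 = 0
  <chi_7*chi_4, chi_4> = (1/16)[1*(2)*conj(1) + 1*(-2)*conj(1) + 2*(sqrt(2))*conj(-1) + 2*(0)*conj(1) + 2*(-sqrt(2))*conj(-1) + 4*(0)*conj(-1) + 4*(0)*conj(1)]
      = (1/16)[(2) + (-2) + (-2*sqrt(2)) + (0) + (2*sqrt(2)) + (0) + (0)] = 0/16 = 0
  <chi_7*chi_4, chi_5> = (1/16)[1*(2)*conj(2) + 1*(-2)*conj(-2) + 2*(sqrt(2))*conj(sqrt(2)) + 2*(0)*conj(0) + 2*(-sqrt(2))*conj(-sqrt(2)) + 4*(0)*conj(0) + 4*(0)*conj(0)]
      = (1/16)[(4) + (4) + (4) + (0) + (4) + (0) + (0)] = 16/16 = 1
  <chi_7*chi_4, chi_6> = (1/16)[1*(2)*conj(2) + 1*(-2)*conj(2) + 2*(sqrt(2))*conj(0) + 2*(0)*conj(-2) + 2*(-sqrt(2))*conj(0) + 4*(0)*conj(0) + 4*(0)*conj(0)]
      = (1/16)[(4) + (-4) + (0) + (0) + (0) + (0) + (0)] = 0/16 = 0
  <chi_7*chi_4, chi_7> = (1/16)[1*(2)*conj(2) + 1*(-2)*conj(-2) + 2*(sqrt(2))*conj(-sqrt(2)) + 2*(0)*conj(0) + 2*(-sqrt(2))*conj(sqrt(2)) + 4*(0)*conj(0) + 4*(0)*conj(0)]
      = (1/16)[(4) + (4) + (-4) + (0) + (-4) + (0) + (0)] = 0/16 = 0
Hence the multiplicities are chi_5: 1. Dimension check: dim(chi_7)*dim(chi_4) = 2*1 = 2 and sum (mult * dim) = 1*2 = 2.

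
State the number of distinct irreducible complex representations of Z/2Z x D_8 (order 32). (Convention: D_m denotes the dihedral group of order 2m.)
14

Explanation: The number of irreducible complex representations of a finite group equals its number of conjugacy classes. For a direct product, #classes(G x H) = #classes(G) * #classes(H). Z/2Z has 2 classes (abelian), D_8 has 7 classes, so 2 * 7 = 14, so Z/2Z x D_8 (order 32) has exactly 14 irreducible complex representations.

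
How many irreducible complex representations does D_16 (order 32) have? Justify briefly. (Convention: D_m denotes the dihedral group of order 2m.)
11

Argument: The number of irreducible complex representations of a finite group equals its number of conjugacy classes. D_16 has 11 conjugacy classes (n/2 + 3 for n even), so D_16 (order 32) has exactly 11 irreducible complex representations.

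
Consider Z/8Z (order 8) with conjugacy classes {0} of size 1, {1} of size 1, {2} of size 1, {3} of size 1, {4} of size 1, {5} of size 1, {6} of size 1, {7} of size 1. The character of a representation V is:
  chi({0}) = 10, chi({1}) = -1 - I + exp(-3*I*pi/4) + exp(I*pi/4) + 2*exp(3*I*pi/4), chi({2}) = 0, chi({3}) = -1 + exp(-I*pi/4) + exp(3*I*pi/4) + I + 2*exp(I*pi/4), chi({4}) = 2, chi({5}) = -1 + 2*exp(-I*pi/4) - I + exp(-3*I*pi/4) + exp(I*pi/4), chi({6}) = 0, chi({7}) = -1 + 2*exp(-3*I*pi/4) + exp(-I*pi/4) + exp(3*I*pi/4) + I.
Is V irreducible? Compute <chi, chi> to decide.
Not irreducible (reducible): <chi, chi> = 16 > 1.

Working: <chi, chi> = (1/|G|) sum_C |C| * |chi(C)|^2 = (1/8)[1*|10|^2 + 1*|-1 - I + exp(-3*I*pi/4) + exp(I*pi/4) + 2*exp(3*I*pi/4)|^2 + 1*|0|^2 + 1*|-1 + exp(-I*pi/4) + exp(3*I*pi/4) + I + 2*exp(I*pi/4)|^2 + 1*|2|^2 + 1*|-1 + 2*exp(-I*pi/4) - I + exp(-3*I*pi/4) + exp(I*pi/4)|^2 + 1*|0|^2 + 1*|-1 + 2*exp(-3*I*pi/4) + exp(-I*pi/4) + exp(3*I*pi/4) + I|^2]
  = (1/8)[(100) + (6) + (0) + (6) + (4) + (6) + (0) + (6)] = 128/8 = 16.
(Exp terms are combined using exp(i*s)*conj(exp(i*t)) = exp(i*(s-t)), and sums of them are collapsed using the identity that for every m > 1 the m distinct m-th roots of unity sum to 0, e.g. 1 + exp(2*I*pi/3) + exp(-2*I*pi/3) = 0.)
A character is irreducible iff <chi, chi> = 1, so this representation is reducible.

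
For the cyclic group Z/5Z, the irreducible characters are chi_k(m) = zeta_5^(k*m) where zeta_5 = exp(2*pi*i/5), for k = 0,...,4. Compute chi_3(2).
chi_3(2) = zeta_5^6 = exp(2*I*pi/5)

Working: chi_3(2) = zeta_5^(3*2) = zeta_5^6. Since zeta_5^5 = 1, this equals zeta_5^1 = exp(2*pi*i*1/5) = exp(2*I*pi/5).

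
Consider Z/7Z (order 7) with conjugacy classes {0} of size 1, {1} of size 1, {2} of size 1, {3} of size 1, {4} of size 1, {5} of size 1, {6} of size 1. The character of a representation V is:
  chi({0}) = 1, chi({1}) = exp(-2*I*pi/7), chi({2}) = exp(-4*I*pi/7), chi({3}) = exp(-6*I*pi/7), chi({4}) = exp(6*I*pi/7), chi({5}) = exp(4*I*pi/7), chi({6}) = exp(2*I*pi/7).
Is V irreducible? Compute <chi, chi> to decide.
Irreducible: <chi, chi> = 1.

Reasoning: <chi, chi> = (1/|G|) sum_C |C| * |chi(C)|^2 = (1/7)[1*|1|^2 + 1*|exp(-2*I*pi/7)|^2 + 1*|exp(-4*I*pi/7)|^2 + 1*|exp(-6*I*pi/7)|^2 + 1*|exp(6*I*pi/7)|^2 + 1*|exp(4*I*pi/7)|^2 + 1*|exp(2*I*pi/7)|^2]
  = (1/7)[(1) + (1) + (1) + (1) + (1) + (1) + (1)] = 7/7 = 1.
(Exp terms are combined using exp(i*s)*conj(exp(i*t)) = exp(i*(s-t)), and sums of them are collapsed using the identity that for every m > 1 the m distinct m-th roots of unity sum to 0, e.g. 1 + exp(2*I*pi/3) + exp(-2*I*pi/3) = 0.)
A character is irreducible iff <chi, chi> = 1, so this representation is irreducible.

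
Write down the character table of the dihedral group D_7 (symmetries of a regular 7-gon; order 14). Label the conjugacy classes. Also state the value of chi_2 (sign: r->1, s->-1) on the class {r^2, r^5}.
Conjugacy classes: {e} of size 1, {r^1, r^6} of size 2, {r^2, r^5} of size 2, {r^3, r^4} of size 2, {s, sr, ..., sr^6} of size 7.
Character table:
  irrep \ class              {e} (size 1)  {r^1, r^6} (size 2)  {r^2, r^5} (size 2)  {r^3, r^4} (size 2)  {s, sr, ..., sr^6} (size 7)
  chi_1 (triv)               1             1                    1                    1                    1                          
  chi_2 (sign: r->1, s->-1)  1             1                    1                    1                    -1                         
  chi_3 (2d, j=1)            2             2*cos(2*pi/7)        -2*cos(3*pi/7)       -2*cos(pi/7)         0                          
  chi_4 (2d, j=2)            2             -2*cos(3*pi/7)       -2*cos(pi/7)         2*cos(2*pi/7)        0                          
  chi_5 (2d, j=3)            2             -2*cos(pi/7)         2*cos(2*pi/7)        -2*cos(3*pi/7)       0                          

Spot check: chi_2 (sign: r->1, s->-1) on {r^2, r^5} = 1.

Proof sketch: D_7 has order 2*7 = 14 with 5 conjugacy classes, hence 5 irreducibles. Sum of squared dims 1 + 1 + 4 + 4 + 4 = 14 = |G|. Linear characters come from the abelianisation; the 2-dimensional irreps have character r^k -> 2*cos(2*pi*j*k/7), reflections -> 0.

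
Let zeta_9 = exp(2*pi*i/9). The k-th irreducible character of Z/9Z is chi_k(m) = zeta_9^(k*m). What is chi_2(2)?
chi_2(2) = zeta_9^4 = exp(8*I*pi/9)

Why: chi_2(2) = zeta_9^(2*2) = zeta_9^4. Since zeta_9^9 = 1, this equals zeta_9^4 = exp(2*pi*i*4/9) = exp(8*I*pi/9).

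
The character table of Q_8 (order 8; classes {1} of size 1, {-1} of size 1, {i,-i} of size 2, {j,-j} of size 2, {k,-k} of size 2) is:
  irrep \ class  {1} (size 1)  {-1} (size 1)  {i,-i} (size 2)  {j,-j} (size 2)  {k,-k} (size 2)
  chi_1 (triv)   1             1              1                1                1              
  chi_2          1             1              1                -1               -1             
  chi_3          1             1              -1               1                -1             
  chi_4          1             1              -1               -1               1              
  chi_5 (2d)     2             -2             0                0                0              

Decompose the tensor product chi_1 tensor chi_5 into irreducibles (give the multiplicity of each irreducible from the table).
chi_1 tensor chi_5 = chi_5 (all other irreducibles have multiplicity 0).

The character of a tensor product is the pointwise product (chi_1 * chi_5)(C) = chi_1(C) * chi_5(C):
  {1}: (1)*(2), {-1}: (1)*(-2), {i,-i}: (1)*(0), {j,-j}: (1)*(0), {k,-k}: (1)*(0)
so (chi_1 * chi_5) takes values
  {1} -> 2, {-1} -> -2, {i,-i} -> 0, {j,-j} -> 0, {k,-k} -> 0.
Now take the inner product of this character with each irreducible chi from the table, <chi_1*chi_5, chi> = (1/8) sum_C |C| (chi_1*chi_5)(C) conj(chi(C)):
  <chi_1*chi_5, chi_1> = (1/8)[1*(2)*conj(1) + 1*(-2)*conj(1) + 2*(0)*conj(1) + 2*(0)*conj(1) + 2*(0)*conj(1)]
      = (1/8)[(2) + (-2) + (0) + (0) + (0)] = 0/8 = 0
  <chi_1*chi_5, chi_2> = (1/8)[1*(2)*conj(1) + 1*(-2)*conj(1) + 2*(0)*conj(1) + 2*(0)*conj(-1) + 2*(0)*conj(-1)]
      = (1/8)[(2) + (-2) + (0) + (0) + (0)] = 0/8 = 0
  <chi_1*chi_5, chi_3> = (1/8)[1*(2)*conj(1) + 1*(-2)*conj(1) + 2*(0)*conj(-1) + 2*(0)*conj(1) + 2*(0)*conj(-1)]
      = (1/8)[(2) + (-2) + (0) + (0) + (0)] = 0/8 = 0
  <chi_1*chi_5, chi_4> = (1/8)[1*(2)*conj(1) + 1*(-2)*conj(1) + 2*(0)*conj(-1) + 2*(0)*conj(-1) + 2*(0)*conj(1)]
      = (1/8)[(2) + (-2) + (0) + (0) + (0)] = 0/8 = 0
  <chi_1*chi_5, chi_5> = (1/8)[1*(2)*conj(2) + 1*(-2)*conj(-2) + 2*(0)*conj(0) + 2*(0)*conj(0) + 2*(0)*conj(0)]
      = (1/8)[(4) + (4) + (0) + (0) + (0)] = 8/8 = 1
Hence the multiplicities are chi_5: 1. Dimension check: dim(chi_1)*dim(chi_5) = 1*2 = 2 and sum (mult * dim) = 1*2 = 2.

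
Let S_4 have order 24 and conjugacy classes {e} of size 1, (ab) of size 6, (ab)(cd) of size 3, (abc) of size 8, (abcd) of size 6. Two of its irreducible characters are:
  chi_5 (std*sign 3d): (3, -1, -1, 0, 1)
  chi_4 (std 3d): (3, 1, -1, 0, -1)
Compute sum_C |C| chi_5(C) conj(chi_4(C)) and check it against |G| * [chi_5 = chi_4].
Sum = 0; so <chi_5, chi_4> = 0 (distinct irreducibles are orthogonal).

Solution. Compute term by term over conjugacy classes (|C| * chi_5(C) * conj(chi_4(C))):
  1*(3)*conj(3) + 6*(-1)*conj(1) + 3*(-1)*conj(-1) + 8*(0)*conj(0) + 6*(1)*conj(-1)
  = (9) + (-6) + (3) + (0) + (-6)
  = 0.
Dividing by |G| = 24 gives 0/24 = 0, matching the row-orthogonality relation <chi_5, chi_4> = [chi_5 = chi_4].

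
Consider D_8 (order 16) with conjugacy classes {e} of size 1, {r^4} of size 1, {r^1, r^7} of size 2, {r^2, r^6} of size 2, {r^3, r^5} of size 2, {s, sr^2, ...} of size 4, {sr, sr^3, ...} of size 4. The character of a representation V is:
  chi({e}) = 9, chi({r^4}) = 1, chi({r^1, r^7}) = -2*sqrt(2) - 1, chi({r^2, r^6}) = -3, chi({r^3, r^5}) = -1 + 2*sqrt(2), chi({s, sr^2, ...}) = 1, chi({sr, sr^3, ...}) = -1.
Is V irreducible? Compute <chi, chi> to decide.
Not irreducible (reducible): <chi, chi> = 9 > 1.

Reasoning: <chi, chi> = (1/|G|) sum_C |C| * |chi(C)|^2 = (1/16)[1*|9|^2 + 1*|1|^2 + 2*|-2*sqrt(2) - 1|^2 + 2*|-3|^2 + 2*|-1 + 2*sqrt(2)|^2 + 4*|1|^2 + 4*|-1|^2]
  = (1/16)[(81) + (1) + (8*sqrt(2) + 18) + (18) + (18 - 8*sqrt(2)) + (4) + (4)] = 144/16 = 9.
A character is irreducible iff <chi, chi> = 1, so this representation is reducible.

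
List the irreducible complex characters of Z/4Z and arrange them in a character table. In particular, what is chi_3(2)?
Character table of Z/4Z (irreps indexed chi_0,...,chi_3 with chi_k(m) = zeta_4^(k*m), zeta_4 = exp(2*pi*i/4)):
  irrep \ class  {0} (size 1)  {1} (size 1)  {2} (size 1)  {3} (size 1)
  chi_0          1             1             1             1           
  chi_1          1             I             -1            -I          
  chi_2          1             -1            1             -1          
  chi_3          1             -I            -1            I           

Spot check: chi_3(2) = zeta_4^(3*2) = zeta_4^6 = -1.

Solution. Z/4Z is abelian, so all 4 irreducible complex representations are 1-dimensional. They are given by chi_k(m) = zeta_4^(k*m) for k = 0,...,3. Row orthogonality: sum_m chi_k(m) conj(chi_l(m)) = 4 * [k = l].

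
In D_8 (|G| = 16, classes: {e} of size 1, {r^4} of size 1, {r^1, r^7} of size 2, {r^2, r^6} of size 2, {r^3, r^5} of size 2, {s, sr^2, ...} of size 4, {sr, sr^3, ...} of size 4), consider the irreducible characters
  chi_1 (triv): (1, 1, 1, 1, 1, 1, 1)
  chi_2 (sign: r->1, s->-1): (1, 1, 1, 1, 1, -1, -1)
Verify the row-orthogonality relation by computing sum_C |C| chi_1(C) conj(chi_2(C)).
Sum = 0; so <chi_1, chi_2> = 0 (distinct irreducibles are orthogonal).

Derivation: Compute term by term over conjugacy classes (|C| * chi_1(C) * conj(chi_2(C))):
  1*(1)*conj(1) + 1*(1)*conj(1) + 2*(1)*conj(1) + 2*(1)*conj(1) + 2*(1)*conj(1) + 4*(1)*conj(-1) + 4*(1)*conj(-1)
  = (1) + (1) + (2) + (2) + (2) + (-4) + (-4)
  = 0.
Dividing by |G| = 16 gives 0/16 = 0, matching the row-orthogonality relation <chi_1, chi_2> = [chi_1 = chi_2].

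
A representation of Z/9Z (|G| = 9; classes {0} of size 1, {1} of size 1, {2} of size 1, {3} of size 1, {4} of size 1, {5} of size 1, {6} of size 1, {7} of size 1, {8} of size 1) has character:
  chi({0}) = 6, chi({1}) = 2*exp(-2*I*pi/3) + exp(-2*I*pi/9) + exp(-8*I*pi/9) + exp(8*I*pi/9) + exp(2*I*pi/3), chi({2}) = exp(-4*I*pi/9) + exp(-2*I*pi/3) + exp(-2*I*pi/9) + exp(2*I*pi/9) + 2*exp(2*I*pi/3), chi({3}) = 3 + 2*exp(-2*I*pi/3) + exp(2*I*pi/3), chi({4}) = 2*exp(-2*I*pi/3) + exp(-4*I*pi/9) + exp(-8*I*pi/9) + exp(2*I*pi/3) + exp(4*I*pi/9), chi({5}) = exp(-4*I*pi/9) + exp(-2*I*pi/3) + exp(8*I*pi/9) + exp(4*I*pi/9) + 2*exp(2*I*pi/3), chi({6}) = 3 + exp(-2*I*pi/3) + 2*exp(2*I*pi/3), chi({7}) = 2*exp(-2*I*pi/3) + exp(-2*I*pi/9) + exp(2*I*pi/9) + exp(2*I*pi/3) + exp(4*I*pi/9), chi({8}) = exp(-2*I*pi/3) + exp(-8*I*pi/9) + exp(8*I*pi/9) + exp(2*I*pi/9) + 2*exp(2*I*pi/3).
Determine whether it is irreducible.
Not irreducible (reducible): <chi, chi> = 8 > 1.

Justification: <chi, chi> = (1/|G|) sum_C |C| * |chi(C)|^2 = (1/9)[1*|6|^2 + 1*|2*exp(-2*I*pi/3) + exp(-2*I*pi/9) + exp(-8*I*pi/9) + exp(8*I*pi/9) + exp(2*I*pi/3)|^2 + 1*|exp(-4*I*pi/9) + exp(-2*I*pi/3) + exp(-2*I*pi/9) + exp(2*I*pi/9) + 2*exp(2*I*pi/3)|^2 + 1*|3 + 2*exp(-2*I*pi/3) + exp(2*I*pi/3)|^2 + 1*|2*exp(-2*I*pi/3) + exp(-4*I*pi/9) + exp(-8*I*pi/9) + exp(2*I*pi/3) + exp(4*I*pi/9)|^2 + 1*|exp(-4*I*pi/9) + exp(-2*I*pi/3) + exp(8*I*pi/9) + exp(4*I*pi/9) + 2*exp(2*I*pi/3)|^2 + 1*|3 + exp(-2*I*pi/3) + 2*exp(2*I*pi/3)|^2 + 1*|2*exp(-2*I*pi/3) + exp(-2*I*pi/9) + exp(2*I*pi/9) + exp(2*I*pi/3) + exp(4*I*pi/9)|^2 + 1*|exp(-2*I*pi/3) + exp(-8*I*pi/9) + exp(8*I*pi/9) + exp(2*I*pi/9) + 2*exp(2*I*pi/3)|^2]
  = (1/9)[(36) + (8 + 5*exp(-4*I*pi/9) + 3*exp(-2*I*pi/3) + 4*exp(-2*I*pi/9) + 2*exp(-8*I*pi/9) + 2*exp(8*I*pi/9) + 4*exp(2*I*pi/9) + 3*exp(2*I*pi/3) + 5*exp(4*I*pi/9)) + (8 + 4*exp(-4*I*pi/9) + 3*exp(-2*I*pi/3) + 5*exp(-8*I*pi/9) + 2*exp(-2*I*pi/9) + 2*exp(2*I*pi/9) + 5*exp(8*I*pi/9) + 3*exp(2*I*pi/3) + 4*exp(4*I*pi/9)) + (3) + (8 + 5*exp(-2*I*pi/9) + 3*exp(-2*I*pi/3) + 2*exp(-4*I*pi/9) + 4*exp(-8*I*pi/9) + 4*exp(8*I*pi/9) + 2*exp(4*I*pi/9) + 3*exp(2*I*pi/3) + 5*exp(2*I*pi/9)) + (8 + 5*exp(-2*I*pi/9) + 3*exp(-2*I*pi/3) + 2*exp(-4*I*pi/9) + 4*exp(-8*I*pi/9) + 4*exp(8*I*pi/9) + 2*exp(4*I*pi/9) + 3*exp(2*I*pi/3) + 5*exp(2*I*pi/9)) + (3) + (8 + 4*exp(-4*I*pi/9) + 3*exp(-2*I*pi/3) + 5*exp(-8*I*pi/9) + 2*exp(-2*I*pi/9) + 2*exp(2*I*pi/9) + 5*exp(8*I*pi/9) + 3*exp(2*I*pi/3) + 4*exp(4*I*pi/9)) + (8 + 5*exp(-4*I*pi/9) + 3*exp(-2*I*pi/3) + 4*exp(-2*I*pi/9) + 2*exp(-8*I*pi/9) + 2*exp(8*I*pi/9) + 4*exp(2*I*pi/9) + 3*exp(2*I*pi/3) + 5*exp(4*I*pi/9))] = 72/9 = 8.
(Exp terms are combined using exp(i*s)*conj(exp(i*t)) = exp(i*(s-t)), and sums of them are collapsed using the identity that for every m > 1 the m distinct m-th roots of unity sum to 0, e.g. 1 + exp(2*I*pi/3) + exp(-2*I*pi/3) = 0.)
A character is irreducible iff <chi, chi> = 1, so this representation is reducible.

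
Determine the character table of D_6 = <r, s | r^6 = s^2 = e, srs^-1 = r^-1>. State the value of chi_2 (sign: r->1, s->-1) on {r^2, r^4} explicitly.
Conjugacy classes: {e} of size 1, {r^3} of size 1, {r^1, r^5} of size 2, {r^2, r^4} of size 2, {s, sr^2, ...} of size 3, {sr, sr^3, ...} of size 3.
Character table:
  irrep \ class              {e} (size 1)  {r^3} (size 1)  {r^1, r^5} (size 2)  {r^2, r^4} (size 2)  {s, sr^2, ...} (size 3)  {sr, sr^3, ...} (size 3)
  chi_1 (triv)               1             1               1                    1                    1                        1                       
  chi_2 (sign: r->1, s->-1)  1             1               1                    1                    -1                       -1                      
  chi_3 (r->-1, s->1)        1             -1              -1                   1                    1                        -1                      
  chi_4 (r->-1, s->-1)       1             -1              -1                   1                    -1                       1                       
  chi_5 (2d, j=1)            2             -2              1                    -1                   0                        0                       
  chi_6 (2d, j=2)            2             2               -1                   -1                   0                        0                       

Spot check: chi_2 (sign: r->1, s->-1) on {r^2, r^4} = 1.

Reasoning: D_6 has order 2*6 = 12 with 6 conjugacy classes, hence 6 irreducibles. Sum of squared dims 1 + 1 + 1 + 1 + 4 + 4 = 12 = |G|. Linear characters come from the abelianisation; the 2-dimensional irreps have character r^k -> 2*cos(2*pi*j*k/6), reflections -> 0.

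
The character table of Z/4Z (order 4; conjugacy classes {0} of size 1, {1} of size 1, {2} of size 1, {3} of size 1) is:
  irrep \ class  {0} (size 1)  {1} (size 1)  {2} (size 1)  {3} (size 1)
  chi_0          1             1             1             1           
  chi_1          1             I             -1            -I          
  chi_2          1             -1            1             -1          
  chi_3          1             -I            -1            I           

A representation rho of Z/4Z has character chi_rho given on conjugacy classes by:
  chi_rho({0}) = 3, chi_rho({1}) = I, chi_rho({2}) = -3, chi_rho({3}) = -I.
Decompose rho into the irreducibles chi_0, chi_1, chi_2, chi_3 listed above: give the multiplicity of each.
Multiplicities: chi_0: 0, chi_1: 2, chi_2: 0, chi_3: 1.

Explanation: Use <chi_rho, chi> = (1/|G|) sum_C |C| * chi_rho(C) * conj(chi(C)) with |G| = 4 for each irreducible chi in the table:
  <chi_rho, chi_0> = (1/4)[1*(3)*conj(1) + 1*(I)*conj(1) + 1*(-3)*conj(1) + 1*(-I)*conj(1)]
      = (1/4)[(3) + (I) + (-3) + (-I)] = 0/4 = 0
  <chi_rho, chi_1> = (1/4)[1*(3)*conj(1) + 1*(I)*conj(I) + 1*(-3)*conj(-1) + 1*(-I)*conj(-I)]
      = (1/4)[(3) + (1) + (3) + (1)] = 8/4 = 2
  <chi_rho, chi_2> = (1/4)[1*(3)*conj(1) + 1*(I)*conj(-1) + 1*(-3)*conj(1) + 1*(-I)*conj(-1)]
      = (1/4)[(3) + (-I) + (-3) + (I)] = 0/4 = 0
  <chi_rho, chi_3> = (1/4)[1*(3)*conj(1) + 1*(I)*conj(-I) + 1*(-3)*conj(-1) + 1*(-I)*conj(I)]
      = (1/4)[(3) + (-1) + (3) + (-1)] = 4/4 = 1
(Exp terms are combined using exp(i*s)*conj(exp(i*t)) = exp(i*(s-t)), and sums of them are collapsed using the identity that for every m > 1 the m distinct m-th roots of unity sum to 0, e.g. 1 + exp(2*I*pi/3) + exp(-2*I*pi/3) = 0.)
Dimension check: dim(rho) = sum (mult * dim) = 0*1 + 2*1 + 0*1 + 1*1 = 3 = chi_rho(e) = 3.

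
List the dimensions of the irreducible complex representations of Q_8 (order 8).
Dimensions: 1, 1, 1, 1, 2

Solution. There are 5 irreducibles (= number of conjugacy classes). Their dimensions d_i satisfy sum d_i^2 = |G| = 8: 1 + 1 + 1 + 1 + 4 = 8.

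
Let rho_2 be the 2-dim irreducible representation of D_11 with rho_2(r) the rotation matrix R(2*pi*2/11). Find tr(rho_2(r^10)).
chi_{rho_2}(r^10) = 2*cos(2*pi*2*10/11) = 2*cos(4*pi/11)

Working: rho_2(r^10) is rotation by angle 2*pi*2*10/11, whose trace is 2*cos(2*pi*2*10/11) = 2*cos(4*pi/11).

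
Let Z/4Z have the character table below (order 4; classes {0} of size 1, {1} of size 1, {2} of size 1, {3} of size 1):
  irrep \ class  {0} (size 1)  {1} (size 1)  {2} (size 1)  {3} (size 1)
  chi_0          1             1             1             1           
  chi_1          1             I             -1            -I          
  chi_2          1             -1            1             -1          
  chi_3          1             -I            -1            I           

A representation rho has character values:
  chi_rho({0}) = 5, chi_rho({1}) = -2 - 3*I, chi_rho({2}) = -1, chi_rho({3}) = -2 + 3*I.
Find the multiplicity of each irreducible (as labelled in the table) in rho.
Multiplicities: chi_0: 0, chi_1: 0, chi_2: 2, chi_3: 3.

Explanation: Use <chi_rho, chi> = (1/|G|) sum_C |C| * chi_rho(C) * conj(chi(C)) with |G| = 4 for each irreducible chi in the table:
  <chi_rho, chi_0> = (1/4)[1*(5)*conj(1) + 1*(-2 - 3*I)*conj(1) + 1*(-1)*conj(1) + 1*(-2 + 3*I)*conj(1)]
      = (1/4)[(5) + (-2 - 3*I) + (-1) + (-2 + 3*I)] = 0/4 = 0
  <chi_rho, chi_1> = (1/4)[1*(5)*conj(1) + 1*(-2 - 3*I)*conj(I) + 1*(-1)*conj(-1) + 1*(-2 + 3*I)*conj(-I)]
      = (1/4)[(5) + (-3 + 2*I) + (1) + (-3 - 2*I)] = 0/4 = 0
  <chi_rho, chi_2> = (1/4)[1*(5)*conj(1) + 1*(-2 - 3*I)*conj(-1) + 1*(-1)*conj(1) + 1*(-2 + 3*I)*conj(-1)]
      = (1/4)[(5) + (2 + 3*I) + (-1) + (2 - 3*I)] = 8/4 = 2
  <chi_rho, chi_3> = (1/4)[1*(5)*conj(1) + 1*(-2 - 3*I)*conj(-I) + 1*(-1)*conj(-1) + 1*(-2 + 3*I)*conj(I)]
      = (1/4)[(5) + (3 - 2*I) + (1) + (3 + 2*I)] = 12/4 = 3
(Exp terms are combined using exp(i*s)*conj(exp(i*t)) = exp(i*(s-t)), and sums of them are collapsed using the identity that for every m > 1 the m distinct m-th roots of unity sum to 0, e.g. 1 + exp(2*I*pi/3) + exp(-2*I*pi/3) = 0.)
Dimension check: dim(rho) = sum (mult * dim) = 0*1 + 0*1 + 2*1 + 3*1 = 5 = chi_rho(e) = 5.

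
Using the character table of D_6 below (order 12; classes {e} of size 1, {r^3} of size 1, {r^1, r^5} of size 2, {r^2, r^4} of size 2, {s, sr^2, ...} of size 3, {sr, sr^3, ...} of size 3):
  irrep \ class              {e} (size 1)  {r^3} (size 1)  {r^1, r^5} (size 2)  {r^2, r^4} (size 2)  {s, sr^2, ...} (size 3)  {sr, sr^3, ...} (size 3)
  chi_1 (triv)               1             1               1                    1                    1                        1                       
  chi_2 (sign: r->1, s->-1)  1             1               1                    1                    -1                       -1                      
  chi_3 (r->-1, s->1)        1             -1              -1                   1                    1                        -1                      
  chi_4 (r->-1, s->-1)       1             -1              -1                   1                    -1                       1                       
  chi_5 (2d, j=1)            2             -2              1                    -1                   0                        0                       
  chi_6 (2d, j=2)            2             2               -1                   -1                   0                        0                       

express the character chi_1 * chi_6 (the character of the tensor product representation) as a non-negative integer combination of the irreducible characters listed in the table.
chi_1 tensor chi_6 = chi_6 (all other irreducibles have multiplicity 0).

Details: The character of a tensor product is the pointwise product (chi_1 * chi_6)(C) = chi_1(C) * chi_6(C):
  {e}: (1)*(2), {r^3}: (1)*(2), {r^1, r^5}: (1)*(-1), {r^2, r^4}: (1)*(-1), {s, sr^2, ...}: (1)*(0), {sr, sr^3, ...}: (1)*(0)
so (chi_1 * chi_6) takes values
  {e} -> 2, {r^3} -> 2, {r^1, r^5} -> -1, {r^2, r^4} -> -1, {s, sr^2, ...} -> 0, {sr, sr^3, ...} -> 0.
Now take the inner product of this character with each irreducible chi from the table, <chi_1*chi_6, chi> = (1/12) sum_C |C| (chi_1*chi_6)(C) conj(chi(C)):
  <chi_1*chi_6, chi_1> = (1/12)[1*(2)*conj(1) + 1*(2)*conj(1) + 2*(-1)*conj(1) + 2*(-1)*conj(1) + 3*(0)*conj(1) + 3*(0)*conj(1)]
      = (1/12)[(2) + (2) + (-2) + (-2) + (0) + (0)] = 0/12 = 0
  <chi_1*chi_6, chi_2> = (1/12)[1*(2)*conj(1) + 1*(2)*conj(1) + 2*(-1)*conj(1) + 2*(-1)*conj(1) + 3*(0)*conj(-1) + 3*(0)*conj(-1)]
      = (1/12)[(2) + (2) + (-2) + (-2) + (0) + (0)] = 0/12 = 0
  <chi_1*chi_6, chi_3> = (1/12)[1*(2)*conj(1) + 1*(2)*conj(-1) + 2*(-1)*conj(-1) + 2*(-1)*conj(1) + 3*(0)*conj(1) + 3*(0)*conj(-1)]
      = (1/12)[(2) + (-2) + (2) + (-2) + (0) + (0)] = 0/12 = 0
  <chi_1*chi_6, chi_4> = (1/12)[1*(2)*conj(1) + 1*(2)*conj(-1) + 2*(-1)*conj(-1) + 2*(-1)*conj(1) + 3*(0)*conj(-1) + 3*(0)*conj(1)]
      = (1/12)[(2) + (-2) + (2) + (-2) + (0) + (0)] = 0/12 = 0
  <chi_1*chi_6, chi_5> = (1/12)[1*(2)*conj(2) + 1*(2)*conj(-2) + 2*(-1)*conj(1) + 2*(-1)*conj(-1) + 3*(0)*conj(0) + 3*(0)*conj(0)]
      = (1/12)[(4) + (-4) + (-2) + (2) + (0) + (0)] = 0/12 = 0
  <chi_1*chi_6, chi_6> = (1/12)[1*(2)*conj(2) + 1*(2)*conj(2) + 2*(-1)*conj(-1) + 2*(-1)*conj(-1) + 3*(0)*conj(0) + 3*(0)*conj(0)]
      = (1/12)[(4) + (4) + (2) + (2) + (0) + (0)] = 12/12 = 1
Hence the multiplicities are chi_6: 1. Dimension check: dim(chi_1)*dim(chi_6) = 1*2 = 2 and sum (mult * dim) = 1*2 = 2.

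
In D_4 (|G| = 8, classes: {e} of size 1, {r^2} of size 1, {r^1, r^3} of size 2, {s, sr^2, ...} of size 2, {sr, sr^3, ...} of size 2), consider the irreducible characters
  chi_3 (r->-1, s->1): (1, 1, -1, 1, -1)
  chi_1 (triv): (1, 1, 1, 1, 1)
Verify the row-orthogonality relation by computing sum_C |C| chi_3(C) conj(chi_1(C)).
Sum = 0; so <chi_3, chi_1> = 0 (distinct irreducibles are orthogonal).

Working: Compute term by term over conjugacy classes (|C| * chi_3(C) * conj(chi_1(C))):
  1*(1)*conj(1) + 1*(1)*conj(1) + 2*(-1)*conj(1) + 2*(1)*conj(1) + 2*(-1)*conj(1)
  = (1) + (1) + (-2) + (2) + (-2)
  = 0.
Dividing by |G| = 8 gives 0/8 = 0, matching the row-orthogonality relation <chi_3, chi_1> = [chi_3 = chi_1].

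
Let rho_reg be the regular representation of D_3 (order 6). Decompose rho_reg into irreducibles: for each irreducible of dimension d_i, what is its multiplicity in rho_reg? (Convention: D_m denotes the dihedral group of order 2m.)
Each irreducible V_i of dimension d_i appears with multiplicity d_i, i.e. rho_reg = (direct sum over all irreducibles V_i) d_i V_i. The irreducible dimensions for D_3 are 1, 1, 2: 2 irreducibles of dimension 1, each with multiplicity 1; 1 irreducible of dimension 2, with multiplicity 2. Total dimension 2*1*1 + 1*2*2 = 6 = |G|.

Solution. General theorem: in the regular representation of a finite group G, each irreducible appears with multiplicity equal to its dimension. Check: dim(rho_reg) = sum d_i^2 = 1 + 1 + 4 = 6 = |G|.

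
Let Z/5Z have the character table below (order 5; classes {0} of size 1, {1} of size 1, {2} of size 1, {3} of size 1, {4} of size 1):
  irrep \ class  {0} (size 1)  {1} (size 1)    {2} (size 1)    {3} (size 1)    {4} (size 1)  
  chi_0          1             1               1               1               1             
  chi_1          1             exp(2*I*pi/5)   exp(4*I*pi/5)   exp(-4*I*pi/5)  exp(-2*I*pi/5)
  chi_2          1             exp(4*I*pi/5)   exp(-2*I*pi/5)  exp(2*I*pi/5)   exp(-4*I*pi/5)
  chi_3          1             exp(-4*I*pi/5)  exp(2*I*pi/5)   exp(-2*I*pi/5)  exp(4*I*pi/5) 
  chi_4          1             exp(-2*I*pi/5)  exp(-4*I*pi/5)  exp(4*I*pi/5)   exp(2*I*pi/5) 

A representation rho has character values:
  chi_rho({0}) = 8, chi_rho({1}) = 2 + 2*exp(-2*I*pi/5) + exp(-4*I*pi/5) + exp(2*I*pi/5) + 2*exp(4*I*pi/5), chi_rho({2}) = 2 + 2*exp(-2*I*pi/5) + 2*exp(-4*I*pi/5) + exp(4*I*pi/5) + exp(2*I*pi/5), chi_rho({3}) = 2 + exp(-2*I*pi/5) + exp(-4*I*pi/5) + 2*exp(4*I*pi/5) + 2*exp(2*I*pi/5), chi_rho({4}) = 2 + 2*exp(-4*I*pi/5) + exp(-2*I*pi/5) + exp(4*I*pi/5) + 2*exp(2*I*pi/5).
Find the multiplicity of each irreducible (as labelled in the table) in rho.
Multiplicities: chi_0: 2, chi_1: 1, chi_2: 2, chi_3: 1, chi_4: 2.

Working: Use <chi_rho, chi> = (1/|G|) sum_C |C| * chi_rho(C) * conj(chi(C)) with |G| = 5 for each irreducible chi in the table:
  <chi_rho, chi_0> = (1/5)[1*(8)*conj(1) + 1*(2 + 2*exp(-2*I*pi/5) + exp(-4*I*pi/5) + exp(2*I*pi/5) + 2*exp(4*I*pi/5))*conj(1) + 1*(2 + 2*exp(-2*I*pi/5) + 2*exp(-4*I*pi/5) + exp(4*I*pi/5) + exp(2*I*pi/5))*conj(1) + 1*(2 + exp(-2*I*pi/5) + exp(-4*I*pi/5) + 2*exp(4*I*pi/5) + 2*exp(2*I*pi/5))*conj(1) + 1*(2 + 2*exp(-4*I*pi/5) + exp(-2*I*pi/5) + exp(4*I*pi/5) + 2*exp(2*I*pi/5))*conj(1)]
      = (1/5)[(8) + (2 + 2*exp(-2*I*pi/5) + exp(-4*I*pi/5) + exp(2*I*pi/5) + 2*exp(4*I*pi/5)) + (2 + 2*exp(-2*I*pi/5) + 2*exp(-4*I*pi/5) + exp(4*I*pi/5) + exp(2*I*pi/5)) + (2 + exp(-2*I*pi/5) + exp(-4*I*pi/5) + 2*exp(4*I*pi/5) + 2*exp(2*I*pi/5)) + (2 + 2*exp(-4*I*pi/5) + exp(-2*I*pi/5) + exp(4*I*pi/5) + 2*exp(2*I*pi/5))] = 10/5 = 2
  <chi_rho, chi_1> = (1/5)[1*(8)*conj(1) + 1*(2 + 2*exp(-2*I*pi/5) + exp(-4*I*pi/5) + exp(2*I*pi/5) + 2*exp(4*I*pi/5))*conj(exp(2*I*pi/5)) + 1*(2 + 2*exp(-2*I*pi/5) + 2*exp(-4*I*pi/5) + exp(4*I*pi/5) + exp(2*I*pi/5))*conj(exp(4*I*pi/5)) + 1*(2 + exp(-2*I*pi/5) + exp(-4*I*pi/5) + 2*exp(4*I*pi/5) + 2*exp(2*I*pi/5))*conj(exp(-4*I*pi/5)) + 1*(2 + 2*exp(-4*I*pi/5) + exp(-2*I*pi/5) + exp(4*I*pi/5) + 2*exp(2*I*pi/5))*conj(exp(-2*I*pi/5))]
      = (1/5)[(8) + (1 + 2*exp(-2*I*pi/5) + 2*exp(-4*I*pi/5) + exp(4*I*pi/5) + 2*exp(2*I*pi/5)) + (1 + 2*exp(-4*I*pi/5) + exp(-2*I*pi/5) + 2*exp(4*I*pi/5) + 2*exp(2*I*pi/5)) + (1 + 2*exp(-2*I*pi/5) + 2*exp(-4*I*pi/5) + exp(2*I*pi/5) + 2*exp(4*I*pi/5)) + (1 + 2*exp(-2*I*pi/5) + exp(-4*I*pi/5) + 2*exp(4*I*pi/5) + 2*exp(2*I*pi/5))] = 5/5 = 1
  <chi_rho, chi_2> = (1/5)[1*(8)*conj(1) + 1*(2 + 2*exp(-2*I*pi/5) + exp(-4*I*pi/5) + exp(2*I*pi/5) + 2*exp(4*I*pi/5))*conj(exp(4*I*pi/5)) + 1*(2 + 2*exp(-2*I*pi/5) + 2*exp(-4*I*pi/5) + exp(4*I*pi/5) + exp(2*I*pi/5))*conj(exp(-2*I*pi/5)) + 1*(2 + exp(-2*I*pi/5) + exp(-4*I*pi/5) + 2*exp(4*I*pi/5) + 2*exp(2*I*pi/5))*conj(exp(2*I*pi/5)) + 1*(2 + 2*exp(-4*I*pi/5) + exp(-2*I*pi/5) + exp(4*I*pi/5) + 2*exp(2*I*pi/5))*conj(exp(-4*I*pi/5))]
      = (1/5)[(8) + (2 + 2*exp(-4*I*pi/5) + exp(-2*I*pi/5) + exp(2*I*pi/5) + 2*exp(4*I*pi/5)) + (2 + 2*exp(-2*I*pi/5) + exp(-4*I*pi/5) + exp(4*I*pi/5) + 2*exp(2*I*pi/5)) + (2 + 2*exp(-2*I*pi/5) + exp(-4*I*pi/5) + exp(4*I*pi/5) + 2*exp(2*I*pi/5)) + (2 + 2*exp(-4*I*pi/5) + exp(-2*I*pi/5) + exp(2*I*pi/5) + 2*exp(4*I*pi/5))] = 10/5 = 2
  <chi_rho, chi_3> = (1/5)[1*(8)*conj(1) + 1*(2 + 2*exp(-2*I*pi/5) + exp(-4*I*pi/5) + exp(2*I*pi/5) + 2*exp(4*I*pi/5))*conj(exp(-4*I*pi/5)) + 1*(2 + 2*exp(-2*I*pi/5) + 2*exp(-4*I*pi/5) + exp(4*I*pi/5) + exp(2*I*pi/5))*conj(exp(2*I*pi/5)) + 1*(2 + exp(-2*I*pi/5) + exp(-4*I*pi/5) + 2*exp(4*I*pi/5) + 2*exp(2*I*pi/5))*conj(exp(-2*I*pi/5)) + 1*(2 + 2*exp(-4*I*pi/5) + exp(-2*I*pi/5) + exp(4*I*pi/5) + 2*exp(2*I*pi/5))*conj(exp(4*I*pi/5))]
      = (1/5)[(8) + (1 + 2*exp(-2*I*pi/5) + exp(-4*I*pi/5) + 2*exp(4*I*pi/5) + 2*exp(2*I*pi/5)) + (1 + 2*exp(-2*I*pi/5) + 2*exp(-4*I*pi/5) + exp(2*I*pi/5) + 2*exp(4*I*pi/5)) + (1 + 2*exp(-4*I*pi/5) + exp(-2*I*pi/5) + 2*exp(4*I*pi/5) + 2*exp(2*I*pi/5)) + (1 + 2*exp(-2*I*pi/5) + 2*exp(-4*I*pi/5) + exp(4*I*pi/5) + 2*exp(2*I*pi/5))] = 5/5 = 1
  <chi_rho, chi_4> = (1/5)[1*(8)*conj(1) + 1*(2 + 2*exp(-2*I*pi/5) + exp(-4*I*pi/5) + exp(2*I*pi/5) + 2*exp(4*I*pi/5))*conj(exp(-2*I*pi/5)) + 1*(2 + 2*exp(-2*I*pi/5) + 2*exp(-4*I*pi/5) + exp(4*I*pi/5) + exp(2*I*pi/5))*conj(exp(-4*I*pi/5)) + 1*(2 + exp(-2*I*pi/5) + exp(-4*I*pi/5) + 2*exp(4*I*pi/5) + 2*exp(2*I*pi/5))*conj(exp(4*I*pi/5)) + 1*(2 + 2*exp(-4*I*pi/5) + exp(-2*I*pi/5) + exp(4*I*pi/5) + 2*exp(2*I*pi/5))*conj(exp(2*I*pi/5))]
      = (1/5)[(8) + (2 + 2*exp(-4*I*pi/5) + exp(-2*I*pi/5) + exp(4*I*pi/5) + 2*exp(2*I*pi/5)) + (2 + exp(-2*I*pi/5) + exp(-4*I*pi/5) + 2*exp(4*I*pi/5) + 2*exp(2*I*pi/5)) + (2 + 2*exp(-2*I*pi/5) + 2*exp(-4*I*pi/5) + exp(4*I*pi/5) + exp(2*I*pi/5)) + (2 + 2*exp(-2*I*pi/5) + exp(-4*I*pi/5) + exp(2*I*pi/5) + 2*exp(4*I*pi/5))] = 10/5 = 2
(Exp terms are combined using exp(i*s)*conj(exp(i*t)) = exp(i*(s-t)), and sums of them are collapsed using the identity that for every m > 1 the m distinct m-th roots of unity sum to 0, e.g. 1 + exp(2*I*pi/3) + exp(-2*I*pi/3) = 0.)
Dimension check: dim(rho) = sum (mult * dim) = 2*1 + 1*1 + 2*1 + 1*1 + 2*1 = 8 = chi_rho(e) = 8.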